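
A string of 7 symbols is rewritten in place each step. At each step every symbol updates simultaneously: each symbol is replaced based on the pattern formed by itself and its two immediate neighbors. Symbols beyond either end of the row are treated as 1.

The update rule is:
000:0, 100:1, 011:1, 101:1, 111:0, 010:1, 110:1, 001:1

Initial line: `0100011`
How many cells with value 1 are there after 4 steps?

1110110
0011111
1110000
0011001
count of 1: 3

3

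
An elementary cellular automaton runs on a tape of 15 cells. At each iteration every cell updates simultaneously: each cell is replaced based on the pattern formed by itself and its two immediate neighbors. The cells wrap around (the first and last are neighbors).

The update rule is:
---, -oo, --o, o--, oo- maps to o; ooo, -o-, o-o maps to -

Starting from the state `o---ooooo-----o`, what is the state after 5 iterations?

ooooo---ooooooo

ooooo---ooooooo
----ooooo------
ooooo---ooooooo  (repeats iteration 1; period 2)
iteration 5: ooooo---ooooooo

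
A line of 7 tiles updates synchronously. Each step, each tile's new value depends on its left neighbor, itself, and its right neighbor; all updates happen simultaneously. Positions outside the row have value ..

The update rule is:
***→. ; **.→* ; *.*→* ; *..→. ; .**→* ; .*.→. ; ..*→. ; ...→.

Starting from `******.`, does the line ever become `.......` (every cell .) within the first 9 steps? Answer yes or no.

step 1: *....*.
step 2: .......
all cells are . at step 2

yes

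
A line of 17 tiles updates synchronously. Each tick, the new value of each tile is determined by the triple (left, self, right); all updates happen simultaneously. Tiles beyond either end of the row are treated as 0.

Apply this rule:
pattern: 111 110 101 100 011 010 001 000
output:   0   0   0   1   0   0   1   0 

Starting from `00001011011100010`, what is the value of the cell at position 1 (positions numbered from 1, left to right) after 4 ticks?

1

00010000000010101
00101000000100000
01000100001010000
10101010010001000
position 1 holds 1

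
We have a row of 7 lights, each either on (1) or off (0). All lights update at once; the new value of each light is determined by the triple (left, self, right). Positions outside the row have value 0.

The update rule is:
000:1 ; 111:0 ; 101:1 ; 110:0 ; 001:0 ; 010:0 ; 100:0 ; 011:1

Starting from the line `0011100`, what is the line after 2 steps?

0100100

1010001
0100100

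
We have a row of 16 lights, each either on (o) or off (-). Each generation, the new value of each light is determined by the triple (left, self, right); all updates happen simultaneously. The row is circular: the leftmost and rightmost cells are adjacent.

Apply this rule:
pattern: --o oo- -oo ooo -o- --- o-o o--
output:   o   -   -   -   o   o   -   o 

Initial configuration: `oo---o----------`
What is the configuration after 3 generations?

--oooooooooooooo

--oooooooooooooo
oo--------------
--oooooooooooooo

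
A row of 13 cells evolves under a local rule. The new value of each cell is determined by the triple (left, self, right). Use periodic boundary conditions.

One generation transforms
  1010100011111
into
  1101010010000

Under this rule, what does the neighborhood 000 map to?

0

At position 6 the neighborhood is 000; the next row has 0 there.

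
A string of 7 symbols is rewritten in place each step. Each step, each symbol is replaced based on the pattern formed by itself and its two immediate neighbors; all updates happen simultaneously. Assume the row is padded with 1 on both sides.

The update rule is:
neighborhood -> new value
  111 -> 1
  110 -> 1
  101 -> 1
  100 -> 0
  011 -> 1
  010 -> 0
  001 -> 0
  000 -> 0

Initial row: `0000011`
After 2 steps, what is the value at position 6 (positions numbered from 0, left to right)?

1

step 1: 0000011  (fixed point — unchanged through step 2)
position 6 holds 1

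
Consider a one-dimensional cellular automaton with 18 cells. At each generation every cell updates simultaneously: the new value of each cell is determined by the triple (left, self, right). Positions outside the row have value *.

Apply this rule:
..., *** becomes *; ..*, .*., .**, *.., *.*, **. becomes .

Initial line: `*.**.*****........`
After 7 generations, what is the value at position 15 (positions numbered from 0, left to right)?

generation 1: ......***..******.
generation 2: .****..*....****..
generation 3: ..**.....**..**...
generation 4: .....***........*.
generation 5: .***..*..******...
generation 6: ..*.......****..*.
generation 7: ....*****..**.....
position 15 holds .

.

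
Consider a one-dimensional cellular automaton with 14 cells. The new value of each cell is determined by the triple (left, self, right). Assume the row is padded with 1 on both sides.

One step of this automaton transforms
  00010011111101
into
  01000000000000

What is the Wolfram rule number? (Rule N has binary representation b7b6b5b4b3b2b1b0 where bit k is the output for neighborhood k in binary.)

1

position 7: 111 → 0  (bit 7 = 0)
position 11: 110 → 0  (bit 6 = 0)
position 12: 101 → 0  (bit 5 = 0)
position 0: 100 → 0  (bit 4 = 0)
position 6: 011 → 0  (bit 3 = 0)
position 3: 010 → 0  (bit 2 = 0)
position 2: 001 → 0  (bit 1 = 0)
position 1: 000 → 1  (bit 0 = 1)
bits b7..b0 = 00000001 = 1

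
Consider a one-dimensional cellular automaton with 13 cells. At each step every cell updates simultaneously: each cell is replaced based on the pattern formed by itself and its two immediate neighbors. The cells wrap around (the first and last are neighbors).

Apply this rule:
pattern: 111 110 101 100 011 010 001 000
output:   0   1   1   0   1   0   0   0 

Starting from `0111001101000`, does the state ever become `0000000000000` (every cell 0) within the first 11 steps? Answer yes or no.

yes

0101001110000
0010001010000
0000000100000
0000000000000
all cells are 0 at step 4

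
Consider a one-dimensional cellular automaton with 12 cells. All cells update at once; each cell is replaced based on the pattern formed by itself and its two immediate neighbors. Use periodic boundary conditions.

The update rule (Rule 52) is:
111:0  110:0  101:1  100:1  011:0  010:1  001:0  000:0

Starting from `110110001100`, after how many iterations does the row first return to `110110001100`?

001001000010
001101100011
100010010000
110011011000
001000100100
001100110110
000010001001
100011001101
010000100010
011000110011
100100001000
110110001100

12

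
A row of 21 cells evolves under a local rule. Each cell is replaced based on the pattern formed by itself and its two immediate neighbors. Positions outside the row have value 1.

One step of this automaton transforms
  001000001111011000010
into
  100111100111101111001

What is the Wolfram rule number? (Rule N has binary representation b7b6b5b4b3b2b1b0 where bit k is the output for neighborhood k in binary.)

position 9: 111 → 1  (bit 7 = 1)
position 11: 110 → 1  (bit 6 = 1)
position 12: 101 → 1  (bit 5 = 1)
position 0: 100 → 1  (bit 4 = 1)
position 8: 011 → 0  (bit 3 = 0)
position 2: 010 → 0  (bit 2 = 0)
position 1: 001 → 0  (bit 1 = 0)
position 4: 000 → 1  (bit 0 = 1)
bits b7..b0 = 11110001 = 241

241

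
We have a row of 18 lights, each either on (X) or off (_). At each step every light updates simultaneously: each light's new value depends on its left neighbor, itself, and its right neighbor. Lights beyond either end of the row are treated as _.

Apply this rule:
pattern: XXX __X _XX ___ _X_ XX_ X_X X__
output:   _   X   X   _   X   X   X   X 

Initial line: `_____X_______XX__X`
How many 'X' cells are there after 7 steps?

15

____XXX_____XXXXXX
___XX_XX___XX____X
__XXXXXXX_XXXX__XX
_XX_____XXX__XXXXX
XXXX___XX_XXXX___X
X__XX_XXXXX__XX_XX
XXXXXXX___XXXXXXXX
count of X: 15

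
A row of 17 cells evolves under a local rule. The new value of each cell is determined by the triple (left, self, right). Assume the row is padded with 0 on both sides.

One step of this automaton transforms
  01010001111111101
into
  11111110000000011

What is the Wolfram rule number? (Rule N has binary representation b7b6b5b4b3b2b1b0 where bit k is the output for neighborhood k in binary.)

position 8: 111 → 0  (bit 7 = 0)
position 14: 110 → 0  (bit 6 = 0)
position 2: 101 → 1  (bit 5 = 1)
position 4: 100 → 1  (bit 4 = 1)
position 7: 011 → 0  (bit 3 = 0)
position 1: 010 → 1  (bit 2 = 1)
position 0: 001 → 1  (bit 1 = 1)
position 5: 000 → 1  (bit 0 = 1)
bits b7..b0 = 00110111 = 55

55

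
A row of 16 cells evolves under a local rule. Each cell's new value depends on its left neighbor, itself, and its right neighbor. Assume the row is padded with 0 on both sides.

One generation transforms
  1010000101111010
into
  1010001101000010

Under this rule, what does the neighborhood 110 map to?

At position 12 the neighborhood is 110; the next row has 0 there.

0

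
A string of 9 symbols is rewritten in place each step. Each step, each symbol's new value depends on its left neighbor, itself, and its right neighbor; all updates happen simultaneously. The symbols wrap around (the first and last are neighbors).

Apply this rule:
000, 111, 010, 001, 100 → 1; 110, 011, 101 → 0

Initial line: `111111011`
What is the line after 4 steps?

step 1: 111110001
step 2: 111101110
step 3: 011000100
step 4: 100111111

100111111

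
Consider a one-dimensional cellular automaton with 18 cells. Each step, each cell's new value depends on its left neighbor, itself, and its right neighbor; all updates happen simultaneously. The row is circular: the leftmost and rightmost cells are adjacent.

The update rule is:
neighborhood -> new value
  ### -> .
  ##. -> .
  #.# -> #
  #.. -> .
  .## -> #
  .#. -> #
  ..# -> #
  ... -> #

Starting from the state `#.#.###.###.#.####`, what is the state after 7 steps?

###....####..##..#

.####..##..####...
##....##..##....##
...####..##..####.
####....##..##....
#....####..##..###
..####....##..##..
###....####..##..#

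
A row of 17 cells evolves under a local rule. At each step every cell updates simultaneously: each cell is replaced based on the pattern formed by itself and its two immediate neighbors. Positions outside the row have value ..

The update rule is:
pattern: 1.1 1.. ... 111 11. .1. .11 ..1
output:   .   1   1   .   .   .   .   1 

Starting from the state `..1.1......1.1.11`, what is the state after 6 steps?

..111......111111

11...111111......
..111......111111
11...111111......  (repeats step 1; period 2)
step 6: ..111......111111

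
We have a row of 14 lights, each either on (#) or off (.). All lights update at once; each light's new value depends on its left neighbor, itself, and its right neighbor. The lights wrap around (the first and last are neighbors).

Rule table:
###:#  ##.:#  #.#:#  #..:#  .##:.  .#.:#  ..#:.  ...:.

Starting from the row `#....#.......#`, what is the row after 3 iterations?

..##...##.....

iteration 1: ##...##.......
iteration 2: .##...##......
iteration 3: ..##...##.....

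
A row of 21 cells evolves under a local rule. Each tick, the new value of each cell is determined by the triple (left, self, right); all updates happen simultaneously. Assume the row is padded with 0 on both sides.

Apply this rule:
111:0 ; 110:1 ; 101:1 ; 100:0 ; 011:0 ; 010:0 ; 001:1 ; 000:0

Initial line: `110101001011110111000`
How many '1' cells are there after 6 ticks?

tick 1: 011010010100011001000
tick 2: 101100101000101010000
tick 3: 010101010001010100000
tick 4: 101010100010101000000
tick 5: 010101000101010000000
tick 6: 101010001010100000000
count of 1: 6

6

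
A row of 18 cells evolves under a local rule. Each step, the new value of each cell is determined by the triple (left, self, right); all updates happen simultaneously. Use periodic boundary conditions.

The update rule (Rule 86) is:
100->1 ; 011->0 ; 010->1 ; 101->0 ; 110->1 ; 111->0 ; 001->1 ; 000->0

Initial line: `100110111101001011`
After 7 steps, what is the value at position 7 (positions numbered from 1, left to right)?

111010000101111000
001011001100001101
111001110110010101
001110010011110100
010011111100010110
111100000110110011
000110001010011100
position 7 holds 0

0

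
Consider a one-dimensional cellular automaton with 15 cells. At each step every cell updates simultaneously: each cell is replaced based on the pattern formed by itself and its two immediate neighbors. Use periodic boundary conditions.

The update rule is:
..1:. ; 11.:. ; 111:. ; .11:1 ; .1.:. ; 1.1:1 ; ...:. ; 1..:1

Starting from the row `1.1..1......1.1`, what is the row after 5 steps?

step 1: .1.1..1......11
step 2: 1.1.1..1.....1.
step 3: .1.1.1..1.....1
step 4: 1.1.1.1..1.....
step 5: .1.1.1.1..1....

.1.1.1.1..1....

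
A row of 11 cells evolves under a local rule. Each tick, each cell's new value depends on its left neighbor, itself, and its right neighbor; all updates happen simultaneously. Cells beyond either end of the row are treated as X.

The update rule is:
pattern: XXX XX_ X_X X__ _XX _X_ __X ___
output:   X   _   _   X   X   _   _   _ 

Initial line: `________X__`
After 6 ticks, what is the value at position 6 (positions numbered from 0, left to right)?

_

tick 1: X________X_
tick 2: _X_________
tick 3: __X________
tick 4: X__X_______
tick 5: _X__X______
tick 6: __X__X_____
position 6 holds _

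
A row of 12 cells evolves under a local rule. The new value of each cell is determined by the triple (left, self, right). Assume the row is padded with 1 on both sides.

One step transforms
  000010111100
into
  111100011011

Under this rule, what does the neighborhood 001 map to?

1

At position 3 the neighborhood is 001; the next row has 1 there.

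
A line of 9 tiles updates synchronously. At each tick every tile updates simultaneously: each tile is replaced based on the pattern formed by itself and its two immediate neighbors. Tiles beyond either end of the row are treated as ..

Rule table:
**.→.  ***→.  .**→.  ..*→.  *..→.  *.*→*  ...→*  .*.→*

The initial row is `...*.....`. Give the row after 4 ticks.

tick 1: **.*.****
tick 2: ..***....
tick 3: *.....***
tick 4: *.***....

*.***....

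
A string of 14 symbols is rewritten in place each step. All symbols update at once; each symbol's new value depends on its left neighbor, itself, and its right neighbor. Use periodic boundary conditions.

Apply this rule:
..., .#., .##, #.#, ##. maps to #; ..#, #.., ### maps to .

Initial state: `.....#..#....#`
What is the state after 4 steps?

.###.#..#.##.#
##.###..######
.###.#..#.....
.#.###..#.####

.#.###..#.####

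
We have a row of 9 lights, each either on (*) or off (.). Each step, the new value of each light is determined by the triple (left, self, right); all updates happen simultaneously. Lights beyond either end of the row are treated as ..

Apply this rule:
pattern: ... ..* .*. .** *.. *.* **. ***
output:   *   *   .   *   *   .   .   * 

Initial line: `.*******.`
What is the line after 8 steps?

..**..**.

*******.*
******...
*****.***
****..**.
***.***.*
**..**...
*.***.***
..**..**.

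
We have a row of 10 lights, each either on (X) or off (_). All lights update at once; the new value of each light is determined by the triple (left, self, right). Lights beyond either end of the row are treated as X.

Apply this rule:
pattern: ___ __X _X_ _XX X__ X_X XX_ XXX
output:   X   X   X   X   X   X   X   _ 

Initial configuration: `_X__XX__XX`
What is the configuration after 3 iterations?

XXXXXXXXX_

XXXXXXXXX_
________XX
XXXXXXXXX_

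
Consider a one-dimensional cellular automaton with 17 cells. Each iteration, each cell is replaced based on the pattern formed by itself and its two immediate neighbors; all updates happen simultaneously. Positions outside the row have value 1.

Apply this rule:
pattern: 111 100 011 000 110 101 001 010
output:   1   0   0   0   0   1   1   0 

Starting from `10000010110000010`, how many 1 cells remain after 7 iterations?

6

iteration 1: 00000101000000101
iteration 2: 00001010000001010
iteration 3: 00010100000010101
iteration 4: 00101000000101010
iteration 5: 01010000001010101
iteration 6: 10100000010101010
iteration 7: 01000000101010101
count of 1: 6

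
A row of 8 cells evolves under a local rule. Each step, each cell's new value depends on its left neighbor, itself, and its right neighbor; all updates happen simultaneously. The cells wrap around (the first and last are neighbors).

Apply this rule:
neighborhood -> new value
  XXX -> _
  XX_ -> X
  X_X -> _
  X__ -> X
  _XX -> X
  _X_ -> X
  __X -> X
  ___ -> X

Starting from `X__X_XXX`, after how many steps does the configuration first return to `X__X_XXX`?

2

XXXX_X__
X__X_XXX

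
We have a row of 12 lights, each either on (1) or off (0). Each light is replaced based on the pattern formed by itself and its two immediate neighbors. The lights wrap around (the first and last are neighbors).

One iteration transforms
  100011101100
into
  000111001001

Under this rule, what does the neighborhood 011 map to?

1

At position 4 the neighborhood is 011; the next row has 1 there.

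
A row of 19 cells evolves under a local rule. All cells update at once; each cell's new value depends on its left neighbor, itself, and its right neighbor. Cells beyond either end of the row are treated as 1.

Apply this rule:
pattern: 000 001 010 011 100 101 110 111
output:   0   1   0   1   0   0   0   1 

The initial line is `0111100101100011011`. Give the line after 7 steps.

step 1: 0111001001000110011
step 2: 0110010010001100111
step 3: 0100100100011001111
step 4: 0001001000110011111
step 5: 0010010001100111111
step 6: 0100100011001111111
step 7: 0001000110011111111

0001000110011111111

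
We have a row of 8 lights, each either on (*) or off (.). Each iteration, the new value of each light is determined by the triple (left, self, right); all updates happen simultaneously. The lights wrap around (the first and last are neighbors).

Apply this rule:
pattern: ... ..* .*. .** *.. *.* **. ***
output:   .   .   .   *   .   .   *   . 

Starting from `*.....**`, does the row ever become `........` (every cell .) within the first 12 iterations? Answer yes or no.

*.....*.
........
all cells are . at iteration 2

yes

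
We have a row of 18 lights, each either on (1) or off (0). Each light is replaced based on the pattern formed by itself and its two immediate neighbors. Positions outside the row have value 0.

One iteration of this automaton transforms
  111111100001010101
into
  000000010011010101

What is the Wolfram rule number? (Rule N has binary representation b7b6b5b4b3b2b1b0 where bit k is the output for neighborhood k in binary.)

position 1: 111 → 0  (bit 7 = 0)
position 6: 110 → 0  (bit 6 = 0)
position 12: 101 → 0  (bit 5 = 0)
position 7: 100 → 1  (bit 4 = 1)
position 0: 011 → 0  (bit 3 = 0)
position 11: 010 → 1  (bit 2 = 1)
position 10: 001 → 1  (bit 1 = 1)
position 8: 000 → 0  (bit 0 = 0)
bits b7..b0 = 00010110 = 22

22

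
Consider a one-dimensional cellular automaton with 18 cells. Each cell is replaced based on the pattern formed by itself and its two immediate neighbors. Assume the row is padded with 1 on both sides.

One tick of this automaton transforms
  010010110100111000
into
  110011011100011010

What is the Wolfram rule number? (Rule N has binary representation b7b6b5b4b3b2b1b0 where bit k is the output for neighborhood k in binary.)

position 13: 111 → 1  (bit 7 = 1)
position 7: 110 → 1  (bit 6 = 1)
position 0: 101 → 1  (bit 5 = 1)
position 2: 100 → 0  (bit 4 = 0)
position 6: 011 → 0  (bit 3 = 0)
position 1: 010 → 1  (bit 2 = 1)
position 3: 001 → 0  (bit 1 = 0)
position 16: 000 → 1  (bit 0 = 1)
bits b7..b0 = 11100101 = 229

229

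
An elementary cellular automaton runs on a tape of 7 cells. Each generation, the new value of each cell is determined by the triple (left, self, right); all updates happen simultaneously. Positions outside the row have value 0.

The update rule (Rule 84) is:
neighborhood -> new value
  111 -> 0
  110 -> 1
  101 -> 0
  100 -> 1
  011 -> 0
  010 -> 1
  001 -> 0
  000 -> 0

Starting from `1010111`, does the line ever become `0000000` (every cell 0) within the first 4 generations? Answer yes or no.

generation 1: 1010001
generation 2: 1011001
generation 3: 1001101
generation 4: 1100101
generation 4 is 1100101, still not uniform 0

no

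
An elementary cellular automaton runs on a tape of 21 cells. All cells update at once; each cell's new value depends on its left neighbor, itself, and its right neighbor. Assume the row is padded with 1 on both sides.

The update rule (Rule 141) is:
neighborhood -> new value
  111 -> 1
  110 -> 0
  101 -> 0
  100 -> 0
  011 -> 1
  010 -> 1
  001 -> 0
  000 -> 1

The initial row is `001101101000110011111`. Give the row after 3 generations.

001001001010101011111

generation 1: 001001001010100011111
generation 2: 001001001010101011111
generation 3: 001001001010101011111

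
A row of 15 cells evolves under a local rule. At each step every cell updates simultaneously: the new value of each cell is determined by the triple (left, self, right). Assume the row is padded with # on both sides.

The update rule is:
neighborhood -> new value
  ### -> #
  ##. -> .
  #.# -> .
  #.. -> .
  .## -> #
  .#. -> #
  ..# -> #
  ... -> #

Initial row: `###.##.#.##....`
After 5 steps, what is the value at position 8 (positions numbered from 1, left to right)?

.

step 1: ##..#..#.#..###
step 2: #..##.##.#.####
step 3: ..##..#..#.####
step 4: .##..##.##.####
step 5: .#..##..#..####
position 8 holds .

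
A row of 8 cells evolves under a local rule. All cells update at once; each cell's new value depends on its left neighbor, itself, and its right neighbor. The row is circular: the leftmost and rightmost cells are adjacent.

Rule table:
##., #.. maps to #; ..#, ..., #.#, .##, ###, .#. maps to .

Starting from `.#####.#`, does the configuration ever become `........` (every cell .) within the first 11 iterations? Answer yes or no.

no

.....#..
......#.
.......#
#.......
.#......
..#.....
...#....
....#...
.....#..  (repeats iteration 1; period 8)
iteration 11: .......#
iteration 11 is .......#, still not uniform .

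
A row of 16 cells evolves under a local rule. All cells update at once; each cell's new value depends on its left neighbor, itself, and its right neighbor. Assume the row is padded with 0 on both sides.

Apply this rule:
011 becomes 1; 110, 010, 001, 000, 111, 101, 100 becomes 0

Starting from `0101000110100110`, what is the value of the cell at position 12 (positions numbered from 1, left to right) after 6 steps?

0

0000000100000100
0000000000000000
0000000000000000  (fixed point — unchanged through step 6)
position 12 holds 0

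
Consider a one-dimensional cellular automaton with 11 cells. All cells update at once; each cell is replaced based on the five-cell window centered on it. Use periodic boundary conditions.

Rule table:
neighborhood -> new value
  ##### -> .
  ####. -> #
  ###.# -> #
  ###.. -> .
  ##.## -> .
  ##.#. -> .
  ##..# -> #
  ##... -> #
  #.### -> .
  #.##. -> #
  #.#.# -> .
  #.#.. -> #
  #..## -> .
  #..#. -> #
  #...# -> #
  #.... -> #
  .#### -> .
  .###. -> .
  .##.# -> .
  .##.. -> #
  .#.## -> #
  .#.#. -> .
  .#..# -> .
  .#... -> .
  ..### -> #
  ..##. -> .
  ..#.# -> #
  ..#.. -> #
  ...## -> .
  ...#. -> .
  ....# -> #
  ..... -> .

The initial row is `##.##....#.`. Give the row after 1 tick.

#..#####.##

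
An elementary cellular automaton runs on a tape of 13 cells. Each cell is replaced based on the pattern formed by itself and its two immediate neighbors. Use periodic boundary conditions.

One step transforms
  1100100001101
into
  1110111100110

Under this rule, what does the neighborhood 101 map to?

At position 11 the neighborhood is 101; the next row has 1 there.

1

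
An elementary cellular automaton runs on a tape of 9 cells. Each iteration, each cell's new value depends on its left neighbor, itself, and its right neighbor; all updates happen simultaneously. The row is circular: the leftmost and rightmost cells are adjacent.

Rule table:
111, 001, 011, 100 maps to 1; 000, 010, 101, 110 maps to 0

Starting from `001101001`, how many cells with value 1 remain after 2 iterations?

5

111000110
110101100
count of 1: 5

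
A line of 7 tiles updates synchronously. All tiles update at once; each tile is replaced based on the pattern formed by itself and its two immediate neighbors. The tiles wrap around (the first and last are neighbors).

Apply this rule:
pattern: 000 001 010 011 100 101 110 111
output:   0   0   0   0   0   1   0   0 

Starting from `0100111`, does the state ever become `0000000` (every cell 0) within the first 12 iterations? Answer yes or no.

yes

1000000
0000000
all cells are 0 at iteration 2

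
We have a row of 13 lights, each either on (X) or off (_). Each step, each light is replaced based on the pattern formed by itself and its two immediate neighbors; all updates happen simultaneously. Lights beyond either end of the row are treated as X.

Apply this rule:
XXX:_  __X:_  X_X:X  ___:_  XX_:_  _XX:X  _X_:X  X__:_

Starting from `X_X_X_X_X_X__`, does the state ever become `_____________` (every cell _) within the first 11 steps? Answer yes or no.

yes

_XXXXXXXXXX__
XX___________
_____________
all cells are _ at step 3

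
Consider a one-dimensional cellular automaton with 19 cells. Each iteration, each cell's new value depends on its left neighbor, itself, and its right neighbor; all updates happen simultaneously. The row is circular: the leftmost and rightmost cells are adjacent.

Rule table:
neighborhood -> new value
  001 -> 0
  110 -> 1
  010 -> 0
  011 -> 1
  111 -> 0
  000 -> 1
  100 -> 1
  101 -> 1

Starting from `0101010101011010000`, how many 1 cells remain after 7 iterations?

12

0010101010111101111
1001010101100111001
1100101011110101101
0110010110011011111
1111001111011110001
0001101001110011101
1101110101011010110
count of 1: 12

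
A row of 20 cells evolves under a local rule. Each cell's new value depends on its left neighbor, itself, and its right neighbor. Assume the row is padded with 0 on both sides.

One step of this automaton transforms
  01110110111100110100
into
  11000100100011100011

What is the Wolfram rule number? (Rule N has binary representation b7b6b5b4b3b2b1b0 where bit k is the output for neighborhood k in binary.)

position 2: 111 → 0  (bit 7 = 0)
position 3: 110 → 0  (bit 6 = 0)
position 4: 101 → 0  (bit 5 = 0)
position 12: 100 → 1  (bit 4 = 1)
position 1: 011 → 1  (bit 3 = 1)
position 17: 010 → 0  (bit 2 = 0)
position 0: 001 → 1  (bit 1 = 1)
position 19: 000 → 1  (bit 0 = 1)
bits b7..b0 = 00011011 = 27

27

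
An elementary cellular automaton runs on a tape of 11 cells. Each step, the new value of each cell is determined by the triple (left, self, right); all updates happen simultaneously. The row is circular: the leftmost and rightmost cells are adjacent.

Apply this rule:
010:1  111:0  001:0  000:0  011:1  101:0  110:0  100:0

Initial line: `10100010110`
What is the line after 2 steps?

step 1: 10100010100
step 2: 10100010100

10100010100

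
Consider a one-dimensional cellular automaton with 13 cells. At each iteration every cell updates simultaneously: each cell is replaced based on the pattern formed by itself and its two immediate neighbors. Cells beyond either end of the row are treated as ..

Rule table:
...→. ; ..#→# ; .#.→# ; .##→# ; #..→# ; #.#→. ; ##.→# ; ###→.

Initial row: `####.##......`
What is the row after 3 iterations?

#..#.#.###...

#..#.###.....
####.#.##....
#..#.#.###...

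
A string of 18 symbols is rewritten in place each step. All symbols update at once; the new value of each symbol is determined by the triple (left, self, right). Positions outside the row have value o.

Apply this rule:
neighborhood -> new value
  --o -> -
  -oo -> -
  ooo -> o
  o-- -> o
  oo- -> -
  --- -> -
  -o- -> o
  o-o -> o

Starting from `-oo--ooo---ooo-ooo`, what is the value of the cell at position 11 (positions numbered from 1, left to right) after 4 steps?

o

o--o--o-o---o-o-oo
-o-oo-oooo--oooo-o
ooo--o-oo-o--oo-o-
oo-o-oo--ooo---ooo
position 11 holds o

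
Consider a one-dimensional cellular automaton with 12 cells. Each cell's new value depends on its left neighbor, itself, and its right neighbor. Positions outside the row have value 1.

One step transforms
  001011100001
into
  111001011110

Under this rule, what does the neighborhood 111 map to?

At position 5 the neighborhood is 111; the next row has 1 there.

1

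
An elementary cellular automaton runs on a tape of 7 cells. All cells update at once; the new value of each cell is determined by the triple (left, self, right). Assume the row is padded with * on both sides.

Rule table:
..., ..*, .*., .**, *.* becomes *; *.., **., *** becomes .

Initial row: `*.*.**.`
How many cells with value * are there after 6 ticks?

3

.****.*
**...**
...***.
.***..*
**...**  (repeats tick 2; period 3)
tick 6: ...***.
count of *: 3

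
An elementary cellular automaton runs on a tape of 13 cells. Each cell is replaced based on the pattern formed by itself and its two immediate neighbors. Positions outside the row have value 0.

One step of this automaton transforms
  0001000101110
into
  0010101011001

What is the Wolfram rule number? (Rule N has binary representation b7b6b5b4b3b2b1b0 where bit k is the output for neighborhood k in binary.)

position 10: 111 → 0  (bit 7 = 0)
position 11: 110 → 0  (bit 6 = 0)
position 8: 101 → 1  (bit 5 = 1)
position 4: 100 → 1  (bit 4 = 1)
position 9: 011 → 1  (bit 3 = 1)
position 3: 010 → 0  (bit 2 = 0)
position 2: 001 → 1  (bit 1 = 1)
position 0: 000 → 0  (bit 0 = 0)
bits b7..b0 = 00111010 = 58

58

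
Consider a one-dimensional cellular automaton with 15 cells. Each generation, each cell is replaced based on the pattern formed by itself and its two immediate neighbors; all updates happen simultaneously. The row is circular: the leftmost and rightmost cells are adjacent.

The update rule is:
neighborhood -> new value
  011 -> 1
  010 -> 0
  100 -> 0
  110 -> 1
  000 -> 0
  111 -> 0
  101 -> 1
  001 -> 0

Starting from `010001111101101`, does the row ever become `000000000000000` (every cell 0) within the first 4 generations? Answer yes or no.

100001000111110
000000000100011
000000000000011
000000000000011
generation 4 is 000000000000011, still not uniform 0

no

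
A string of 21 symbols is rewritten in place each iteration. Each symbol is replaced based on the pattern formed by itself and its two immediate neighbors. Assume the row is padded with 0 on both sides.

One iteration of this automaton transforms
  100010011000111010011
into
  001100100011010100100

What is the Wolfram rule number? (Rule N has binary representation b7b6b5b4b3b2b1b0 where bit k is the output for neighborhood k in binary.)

position 13: 111 → 1  (bit 7 = 1)
position 8: 110 → 0  (bit 6 = 0)
position 15: 101 → 1  (bit 5 = 1)
position 1: 100 → 0  (bit 4 = 0)
position 7: 011 → 0  (bit 3 = 0)
position 0: 010 → 0  (bit 2 = 0)
position 3: 001 → 1  (bit 1 = 1)
position 2: 000 → 1  (bit 0 = 1)
bits b7..b0 = 10100011 = 163

163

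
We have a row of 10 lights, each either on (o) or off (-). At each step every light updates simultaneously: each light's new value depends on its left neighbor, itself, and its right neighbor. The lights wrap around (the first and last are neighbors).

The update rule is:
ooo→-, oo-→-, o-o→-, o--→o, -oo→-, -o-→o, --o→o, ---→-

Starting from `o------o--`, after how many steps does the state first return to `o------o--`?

oo----oooo
--o--o----
-oooooo---
o------o--

4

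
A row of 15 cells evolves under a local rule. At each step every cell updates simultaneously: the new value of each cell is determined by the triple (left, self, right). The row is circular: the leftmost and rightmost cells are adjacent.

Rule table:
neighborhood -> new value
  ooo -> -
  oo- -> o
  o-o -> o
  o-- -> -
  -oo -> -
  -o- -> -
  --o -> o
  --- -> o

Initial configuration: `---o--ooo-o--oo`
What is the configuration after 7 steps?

-oo--o--oo--o-o
o-o-o--o-o-o-o-
-o-o--o-o-o-o-o
o-o--o-o-o-o-o-
-o--o-o-o-o-o-o
o--o-o-o-o-o-o-
--o-o-o-o-o-o-o

--o-o-o-o-o-o-o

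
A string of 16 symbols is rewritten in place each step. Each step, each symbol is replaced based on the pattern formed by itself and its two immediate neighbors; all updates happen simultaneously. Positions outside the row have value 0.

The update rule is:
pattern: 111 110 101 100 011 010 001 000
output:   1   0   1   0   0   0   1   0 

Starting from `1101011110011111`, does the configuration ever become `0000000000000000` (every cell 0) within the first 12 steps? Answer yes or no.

no

step 1: 0010101100101110
step 2: 0101010001010100
step 3: 1010100010101000
step 4: 0101000101010000
step 5: 1010001010100000
step 6: 0100010101000000
step 7: 1000101010000000
step 8: 0001010100000000
step 9: 0010101000000000
step 10: 0101010000000000
step 11: 1010100000000000
step 12: 0101000000000000
step 12 is 0101000000000000, still not uniform 0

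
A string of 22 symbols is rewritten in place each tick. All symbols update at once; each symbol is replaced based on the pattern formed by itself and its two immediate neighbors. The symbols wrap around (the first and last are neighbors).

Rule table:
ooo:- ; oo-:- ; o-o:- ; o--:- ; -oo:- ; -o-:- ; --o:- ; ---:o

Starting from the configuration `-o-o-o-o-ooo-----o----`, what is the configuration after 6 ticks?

-------------ooo---ooo
-ooooooooooo-----o----
-------------ooo---ooo  (repeats tick 1; period 2)
tick 6: -ooooooooooo-----o----

-ooooooooooo-----o----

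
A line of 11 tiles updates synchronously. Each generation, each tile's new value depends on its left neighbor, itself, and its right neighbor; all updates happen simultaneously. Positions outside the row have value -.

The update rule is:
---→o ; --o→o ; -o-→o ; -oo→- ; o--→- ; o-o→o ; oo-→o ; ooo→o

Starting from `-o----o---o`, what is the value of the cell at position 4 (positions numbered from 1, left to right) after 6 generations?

o

oo-oooo-ooo
-oo-oooo-oo
o-oo-oooo-o
oo-oo-ooooo
-oo-oo-oooo
o-oo-oo-ooo
position 4 holds o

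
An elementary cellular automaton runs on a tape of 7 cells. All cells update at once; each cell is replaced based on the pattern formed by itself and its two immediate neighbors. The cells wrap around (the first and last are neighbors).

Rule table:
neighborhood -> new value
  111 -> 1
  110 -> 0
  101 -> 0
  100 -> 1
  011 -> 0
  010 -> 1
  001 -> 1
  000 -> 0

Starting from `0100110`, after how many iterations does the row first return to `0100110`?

1111001
1110110
0100000
1110000
0101001
0101111
0100110

7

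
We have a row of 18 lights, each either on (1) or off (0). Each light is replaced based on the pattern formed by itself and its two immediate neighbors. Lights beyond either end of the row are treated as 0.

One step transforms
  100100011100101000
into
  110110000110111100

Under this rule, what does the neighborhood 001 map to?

At position 2 the neighborhood is 001; the next row has 0 there.

0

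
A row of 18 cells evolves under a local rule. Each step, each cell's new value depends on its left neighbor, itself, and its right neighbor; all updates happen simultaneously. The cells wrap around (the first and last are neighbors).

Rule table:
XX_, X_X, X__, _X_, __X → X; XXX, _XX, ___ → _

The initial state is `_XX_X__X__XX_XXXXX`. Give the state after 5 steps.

XX_XX_X__XX_XX__X_

step 1: X_XXXXXXXX_XX____X
step 2: XX_______XX_XX__X_
step 3: _XX_____X_XX_XXXXX
step 4: X_XX___XXX_XX____X
step 5: XX_XX_X__XX_XX__X_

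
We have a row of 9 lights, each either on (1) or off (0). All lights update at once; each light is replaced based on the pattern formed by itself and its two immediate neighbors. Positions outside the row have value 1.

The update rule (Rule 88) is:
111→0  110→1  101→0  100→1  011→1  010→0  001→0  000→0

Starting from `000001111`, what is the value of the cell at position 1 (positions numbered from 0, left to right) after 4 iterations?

100001000
110000100
011000010
011100000
position 1 holds 1

1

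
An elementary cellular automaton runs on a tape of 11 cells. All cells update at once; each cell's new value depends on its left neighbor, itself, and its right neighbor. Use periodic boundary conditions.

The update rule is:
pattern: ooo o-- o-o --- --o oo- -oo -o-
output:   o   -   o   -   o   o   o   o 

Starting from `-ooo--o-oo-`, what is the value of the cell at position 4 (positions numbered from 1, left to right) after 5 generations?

generation 1: oooo-ooooo-
generation 2: ooooooooooo
generation 3: ooooooooooo  (fixed point — unchanged through generation 5)
position 4 holds o

o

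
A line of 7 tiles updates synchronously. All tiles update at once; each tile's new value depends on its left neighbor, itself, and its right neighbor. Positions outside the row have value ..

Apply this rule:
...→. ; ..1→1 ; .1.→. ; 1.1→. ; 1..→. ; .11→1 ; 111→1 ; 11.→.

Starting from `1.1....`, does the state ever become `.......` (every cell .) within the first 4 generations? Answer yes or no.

yes

generation 1: .......
all cells are . at generation 1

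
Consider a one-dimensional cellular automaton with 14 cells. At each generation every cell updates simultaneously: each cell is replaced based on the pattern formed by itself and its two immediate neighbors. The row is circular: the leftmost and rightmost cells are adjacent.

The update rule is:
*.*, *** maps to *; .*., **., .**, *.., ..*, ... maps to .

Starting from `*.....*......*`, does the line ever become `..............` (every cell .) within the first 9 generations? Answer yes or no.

..............
all cells are . at generation 1

yes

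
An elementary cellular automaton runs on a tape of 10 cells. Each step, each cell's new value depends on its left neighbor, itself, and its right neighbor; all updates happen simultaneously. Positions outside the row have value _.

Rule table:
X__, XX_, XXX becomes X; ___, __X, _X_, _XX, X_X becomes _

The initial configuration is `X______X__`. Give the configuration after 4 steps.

_X______X_
__X______X
___X______
____X_____

____X_____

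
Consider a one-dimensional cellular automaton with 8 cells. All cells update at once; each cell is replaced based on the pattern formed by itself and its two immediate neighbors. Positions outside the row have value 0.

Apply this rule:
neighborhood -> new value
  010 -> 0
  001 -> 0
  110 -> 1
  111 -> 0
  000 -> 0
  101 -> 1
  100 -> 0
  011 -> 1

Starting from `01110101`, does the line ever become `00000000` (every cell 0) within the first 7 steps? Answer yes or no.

step 1: 01011010
step 2: 00111100
step 3: 00100100
step 4: 00000000
all cells are 0 at step 4

yes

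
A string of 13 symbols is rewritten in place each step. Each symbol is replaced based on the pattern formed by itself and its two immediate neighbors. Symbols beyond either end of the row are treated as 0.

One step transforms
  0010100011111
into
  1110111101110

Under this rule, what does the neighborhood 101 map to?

0

At position 3 the neighborhood is 101; the next row has 0 there.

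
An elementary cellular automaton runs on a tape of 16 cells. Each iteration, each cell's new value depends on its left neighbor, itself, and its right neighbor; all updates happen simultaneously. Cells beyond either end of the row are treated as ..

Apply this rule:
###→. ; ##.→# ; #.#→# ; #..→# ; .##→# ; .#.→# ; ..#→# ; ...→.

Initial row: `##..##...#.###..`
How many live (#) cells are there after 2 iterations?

#######.####.##.
#.....###..#####
count of #: 9

9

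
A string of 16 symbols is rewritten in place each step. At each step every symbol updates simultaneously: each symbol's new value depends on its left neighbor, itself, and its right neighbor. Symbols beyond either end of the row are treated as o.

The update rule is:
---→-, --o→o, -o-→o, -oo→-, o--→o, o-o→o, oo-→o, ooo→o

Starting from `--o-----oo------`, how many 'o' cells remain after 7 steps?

oooo---o-oo----o
ooooo-ooo-oo--o-
oooooo-ooo-ooooo
ooooooo-ooo-oooo
oooooooo-ooo-ooo
ooooooooo-ooo-oo
oooooooooo-ooo-o
count of o: 14

14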